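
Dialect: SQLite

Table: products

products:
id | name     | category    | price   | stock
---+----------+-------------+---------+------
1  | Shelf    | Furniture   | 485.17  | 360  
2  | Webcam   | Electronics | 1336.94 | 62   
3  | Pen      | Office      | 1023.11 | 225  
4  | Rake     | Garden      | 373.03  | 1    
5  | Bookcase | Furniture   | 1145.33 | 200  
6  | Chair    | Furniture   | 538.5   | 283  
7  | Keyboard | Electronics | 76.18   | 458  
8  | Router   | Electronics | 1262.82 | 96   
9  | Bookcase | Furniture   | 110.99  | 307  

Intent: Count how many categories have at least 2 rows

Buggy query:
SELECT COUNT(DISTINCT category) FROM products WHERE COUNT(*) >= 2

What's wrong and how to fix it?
Bug: COUNT(*) cannot appear in WHERE; the per-group count doesn't exist yet

Fix: Group first with HAVING COUNT(*) >= 2, then COUNT the resulting groups

Corrected query:
SELECT COUNT(*) FROM (SELECT category FROM products GROUP BY category HAVING COUNT(*) >= 2)

Result:
COUNT(*)
--------
2       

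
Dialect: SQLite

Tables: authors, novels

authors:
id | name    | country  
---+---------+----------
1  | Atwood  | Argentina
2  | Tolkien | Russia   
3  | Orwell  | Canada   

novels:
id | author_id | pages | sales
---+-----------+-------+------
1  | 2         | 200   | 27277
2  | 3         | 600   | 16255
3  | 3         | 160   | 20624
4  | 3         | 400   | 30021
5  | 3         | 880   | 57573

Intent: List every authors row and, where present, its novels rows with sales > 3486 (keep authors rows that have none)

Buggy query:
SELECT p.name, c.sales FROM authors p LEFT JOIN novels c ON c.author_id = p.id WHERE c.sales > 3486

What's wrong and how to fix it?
Bug: Filtering c.sales in WHERE discards the NULL rows produced by LEFT JOIN, turning it into an inner join

Fix: Move the right-table condition into the ON clause so unmatched parents are kept

Corrected query:
SELECT p.name, c.sales FROM authors p LEFT JOIN novels c ON c.author_id = p.id AND c.sales > 3486

Result:
name    | sales
--------+------
Atwood  | NULL 
Tolkien | 27277
Orwell  | 16255
Orwell  | 20624
Orwell  | 30021
Orwell  | 57573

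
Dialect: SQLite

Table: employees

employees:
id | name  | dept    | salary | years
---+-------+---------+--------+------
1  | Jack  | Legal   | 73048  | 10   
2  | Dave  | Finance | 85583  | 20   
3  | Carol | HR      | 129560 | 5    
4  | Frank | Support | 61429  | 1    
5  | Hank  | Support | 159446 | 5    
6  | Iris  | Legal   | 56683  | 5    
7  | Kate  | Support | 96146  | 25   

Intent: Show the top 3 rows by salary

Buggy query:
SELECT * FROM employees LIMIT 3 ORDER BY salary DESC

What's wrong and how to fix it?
Bug: LIMIT must come after ORDER BY

Fix: Sort with ORDER BY, then apply LIMIT

Corrected query:
SELECT * FROM employees ORDER BY salary DESC LIMIT 3

Result:
id | name  | dept    | salary | years
---+-------+---------+--------+------
5  | Hank  | Support | 159446 | 5    
3  | Carol | HR      | 129560 | 5    
7  | Kate  | Support | 96146  | 25   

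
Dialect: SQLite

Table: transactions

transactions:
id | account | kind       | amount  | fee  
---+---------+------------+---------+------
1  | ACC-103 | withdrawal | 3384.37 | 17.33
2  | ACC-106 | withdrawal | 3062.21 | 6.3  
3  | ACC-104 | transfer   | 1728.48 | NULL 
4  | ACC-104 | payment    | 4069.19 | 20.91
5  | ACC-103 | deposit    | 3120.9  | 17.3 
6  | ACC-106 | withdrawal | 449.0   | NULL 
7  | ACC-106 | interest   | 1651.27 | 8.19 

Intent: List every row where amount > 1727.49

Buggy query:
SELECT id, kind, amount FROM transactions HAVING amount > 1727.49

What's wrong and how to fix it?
Bug: HAVING filters the output of aggregation, but this query has no GROUP BY and no aggregate functions, so SQLite rejects it (HAVING clause on a non-aggregate query); the condition here is per row

Fix: Use WHERE for row-level filtering

Corrected query:
SELECT id, kind, amount FROM transactions WHERE amount > 1727.49

Result:
id | kind       | amount 
---+------------+--------
1  | withdrawal | 3384.37
2  | withdrawal | 3062.21
3  | transfer   | 1728.48
4  | payment    | 4069.19
5  | deposit    | 3120.9 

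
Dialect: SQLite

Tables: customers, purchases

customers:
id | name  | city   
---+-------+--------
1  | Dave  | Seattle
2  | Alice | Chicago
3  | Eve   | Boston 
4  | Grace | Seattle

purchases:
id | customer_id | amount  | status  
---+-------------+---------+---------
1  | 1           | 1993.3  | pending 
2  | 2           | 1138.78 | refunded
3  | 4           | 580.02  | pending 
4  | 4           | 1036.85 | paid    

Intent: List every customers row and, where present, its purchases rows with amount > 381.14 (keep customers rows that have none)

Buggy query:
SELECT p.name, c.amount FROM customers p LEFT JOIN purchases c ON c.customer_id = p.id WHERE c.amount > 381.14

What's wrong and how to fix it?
Bug: Filtering c.amount in WHERE discards the NULL rows produced by LEFT JOIN, turning it into an inner join

Fix: Move the right-table condition into the ON clause so unmatched parents are kept

Corrected query:
SELECT p.name, c.amount FROM customers p LEFT JOIN purchases c ON c.customer_id = p.id AND c.amount > 381.14

Result:
name  | amount 
------+--------
Dave  | 1993.3 
Alice | 1138.78
Eve   | NULL   
Grace | 580.02 
Grace | 1036.85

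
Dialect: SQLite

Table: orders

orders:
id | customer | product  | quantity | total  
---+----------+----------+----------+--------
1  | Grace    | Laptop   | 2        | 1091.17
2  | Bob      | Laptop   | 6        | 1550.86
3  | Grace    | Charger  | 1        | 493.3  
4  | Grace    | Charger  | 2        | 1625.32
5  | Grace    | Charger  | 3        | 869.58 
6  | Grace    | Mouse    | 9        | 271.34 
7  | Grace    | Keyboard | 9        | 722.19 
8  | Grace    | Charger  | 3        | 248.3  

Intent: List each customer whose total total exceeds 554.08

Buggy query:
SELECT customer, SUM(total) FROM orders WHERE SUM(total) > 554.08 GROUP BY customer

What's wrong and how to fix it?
Bug: Aggregate functions cannot appear in a WHERE clause

Fix: Move the aggregate condition to a HAVING clause

Corrected query:
SELECT customer, SUM(total) FROM orders GROUP BY customer HAVING SUM(total) > 554.08

Result:
customer | SUM(total)
---------+-----------
Bob      | 1550.86   
Grace    | 5321.2    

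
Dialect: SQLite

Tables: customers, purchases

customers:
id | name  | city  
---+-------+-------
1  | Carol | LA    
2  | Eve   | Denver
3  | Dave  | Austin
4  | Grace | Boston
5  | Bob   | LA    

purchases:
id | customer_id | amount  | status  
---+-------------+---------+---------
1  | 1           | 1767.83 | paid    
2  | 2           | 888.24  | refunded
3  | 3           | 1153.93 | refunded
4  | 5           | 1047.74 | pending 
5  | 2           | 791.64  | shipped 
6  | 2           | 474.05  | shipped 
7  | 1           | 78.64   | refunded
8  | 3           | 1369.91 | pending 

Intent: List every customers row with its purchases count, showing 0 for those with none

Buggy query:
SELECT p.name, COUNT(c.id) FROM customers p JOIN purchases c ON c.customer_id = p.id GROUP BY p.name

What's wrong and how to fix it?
Bug: INNER JOIN drops customers rows that have no matching purchases rows

Fix: Switch to LEFT JOIN to retain unmatched parent rows

Corrected query:
SELECT p.name, COUNT(c.id) FROM customers p LEFT JOIN purchases c ON c.customer_id = p.id GROUP BY p.name

Result:
name  | COUNT(c.id)
------+------------
Bob   | 1          
Carol | 2          
Dave  | 2          
Eve   | 3          
Grace | 0          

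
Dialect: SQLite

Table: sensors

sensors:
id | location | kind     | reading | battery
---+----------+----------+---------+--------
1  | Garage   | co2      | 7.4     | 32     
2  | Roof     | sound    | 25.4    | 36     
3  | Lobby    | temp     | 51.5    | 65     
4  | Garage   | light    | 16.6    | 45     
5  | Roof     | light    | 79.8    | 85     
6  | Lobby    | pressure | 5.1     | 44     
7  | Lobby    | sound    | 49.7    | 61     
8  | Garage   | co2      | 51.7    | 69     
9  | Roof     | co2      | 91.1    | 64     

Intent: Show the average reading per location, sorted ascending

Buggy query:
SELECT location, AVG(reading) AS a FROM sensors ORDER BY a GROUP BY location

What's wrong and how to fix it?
Bug: GROUP BY must precede ORDER BY

Fix: Move ORDER BY to the end, after GROUP BY

Corrected query:
SELECT location, AVG(reading) AS a FROM sensors GROUP BY location ORDER BY a

Result:
location | a        
---------+----------
Garage   | 25.233333
Lobby    | 35.433333
Roof     | 65.433333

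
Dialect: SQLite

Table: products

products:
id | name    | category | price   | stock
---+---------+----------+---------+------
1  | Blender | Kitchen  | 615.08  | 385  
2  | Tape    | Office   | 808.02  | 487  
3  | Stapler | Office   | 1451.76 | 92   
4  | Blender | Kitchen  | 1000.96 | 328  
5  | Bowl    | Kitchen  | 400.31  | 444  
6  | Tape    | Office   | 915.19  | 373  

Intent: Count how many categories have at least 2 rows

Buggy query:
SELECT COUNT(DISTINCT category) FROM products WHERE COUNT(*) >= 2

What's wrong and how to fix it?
Bug: COUNT(*) cannot appear in WHERE; the per-group count doesn't exist yet

Fix: Group first with HAVING COUNT(*) >= 2, then COUNT the resulting groups

Corrected query:
SELECT COUNT(*) FROM (SELECT category FROM products GROUP BY category HAVING COUNT(*) >= 2)

Result:
COUNT(*)
--------
2       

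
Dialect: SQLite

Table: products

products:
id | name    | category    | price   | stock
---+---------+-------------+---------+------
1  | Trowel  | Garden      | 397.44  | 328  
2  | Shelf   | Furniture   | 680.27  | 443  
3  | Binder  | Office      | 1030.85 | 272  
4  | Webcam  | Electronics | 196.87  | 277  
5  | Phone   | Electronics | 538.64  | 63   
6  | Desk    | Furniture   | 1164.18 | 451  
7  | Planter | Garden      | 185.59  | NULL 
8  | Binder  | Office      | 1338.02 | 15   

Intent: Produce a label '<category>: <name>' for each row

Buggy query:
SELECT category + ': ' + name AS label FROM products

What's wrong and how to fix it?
Bug: '+' is numeric addition; on text columns SQLite converts them to 0 instead of concatenating

Fix: Replace + with || to concatenate text

Corrected query:
SELECT category || ': ' || name AS label FROM products

Result:
label              
-------------------
Garden: Trowel     
Furniture: Shelf   
Office: Binder     
Electronics: Webcam
Electronics: Phone 
Furniture: Desk    
Garden: Planter    
Office: Binder     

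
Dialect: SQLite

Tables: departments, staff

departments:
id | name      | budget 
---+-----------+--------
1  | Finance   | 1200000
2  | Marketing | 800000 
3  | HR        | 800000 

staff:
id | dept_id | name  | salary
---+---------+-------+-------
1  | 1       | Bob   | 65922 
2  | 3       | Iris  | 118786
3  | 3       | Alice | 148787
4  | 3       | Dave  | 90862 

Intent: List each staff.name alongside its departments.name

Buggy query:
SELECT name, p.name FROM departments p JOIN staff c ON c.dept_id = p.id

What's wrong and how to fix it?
Bug: Both tables have a 'name' column; the unqualified reference is ambiguous

Fix: Prefix ambiguous columns with the table alias

Corrected query:
SELECT c.name, p.name FROM departments p JOIN staff c ON c.dept_id = p.id

Result:
name  | name   
------+--------
Bob   | Finance
Iris  | HR     
Alice | HR     
Dave  | HR     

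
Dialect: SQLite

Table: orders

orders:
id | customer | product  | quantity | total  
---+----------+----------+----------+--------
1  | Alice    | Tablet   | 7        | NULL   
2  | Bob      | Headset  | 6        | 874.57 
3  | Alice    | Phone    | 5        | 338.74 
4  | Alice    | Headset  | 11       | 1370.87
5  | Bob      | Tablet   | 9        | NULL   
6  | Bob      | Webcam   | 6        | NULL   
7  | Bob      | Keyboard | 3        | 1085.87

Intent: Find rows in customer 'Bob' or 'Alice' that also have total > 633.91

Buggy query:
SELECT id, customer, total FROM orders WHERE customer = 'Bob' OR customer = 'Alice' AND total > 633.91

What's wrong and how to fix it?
Bug: Without parentheses, AND is evaluated before OR, so the total filter only applies to the 'Alice' branch

Fix: Add parentheses around the OR so the AND applies to both alternatives

Corrected query:
SELECT id, customer, total FROM orders WHERE (customer = 'Bob' OR customer = 'Alice') AND total > 633.91

Result:
id | customer | total  
---+----------+--------
2  | Bob      | 874.57 
4  | Alice    | 1370.87
7  | Bob      | 1085.87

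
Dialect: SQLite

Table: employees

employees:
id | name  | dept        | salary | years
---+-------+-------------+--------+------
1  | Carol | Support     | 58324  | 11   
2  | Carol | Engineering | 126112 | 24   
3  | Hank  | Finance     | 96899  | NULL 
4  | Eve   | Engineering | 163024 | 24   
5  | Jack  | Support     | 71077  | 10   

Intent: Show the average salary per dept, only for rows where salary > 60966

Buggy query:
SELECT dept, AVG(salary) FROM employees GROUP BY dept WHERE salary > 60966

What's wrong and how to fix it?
Bug: Row-level WHERE must come before GROUP BY in the clause order

Fix: Move the WHERE clause before GROUP BY

Corrected query:
SELECT dept, AVG(salary) FROM employees WHERE salary > 60966 GROUP BY dept

Result:
dept        | AVG(salary)
------------+------------
Engineering | 144568     
Finance     | 96899      
Support     | 71077      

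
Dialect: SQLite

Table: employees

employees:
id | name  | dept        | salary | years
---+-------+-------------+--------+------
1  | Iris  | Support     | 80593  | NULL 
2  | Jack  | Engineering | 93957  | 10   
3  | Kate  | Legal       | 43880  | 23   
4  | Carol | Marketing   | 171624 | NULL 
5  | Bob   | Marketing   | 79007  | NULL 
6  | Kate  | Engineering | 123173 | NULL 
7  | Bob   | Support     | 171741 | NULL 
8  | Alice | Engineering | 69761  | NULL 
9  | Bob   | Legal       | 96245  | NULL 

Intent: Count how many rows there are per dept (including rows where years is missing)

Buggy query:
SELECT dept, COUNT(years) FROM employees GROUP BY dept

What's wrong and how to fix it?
Bug: COUNT(column) counts non-NULL values only; rows with NULL years aren't counted

Fix: Replace COUNT(years) with COUNT(*)

Corrected query:
SELECT dept, COUNT(*) FROM employees GROUP BY dept

Result:
dept        | COUNT(*)
------------+---------
Engineering | 3       
Legal       | 2       
Marketing   | 2       
Support     | 2       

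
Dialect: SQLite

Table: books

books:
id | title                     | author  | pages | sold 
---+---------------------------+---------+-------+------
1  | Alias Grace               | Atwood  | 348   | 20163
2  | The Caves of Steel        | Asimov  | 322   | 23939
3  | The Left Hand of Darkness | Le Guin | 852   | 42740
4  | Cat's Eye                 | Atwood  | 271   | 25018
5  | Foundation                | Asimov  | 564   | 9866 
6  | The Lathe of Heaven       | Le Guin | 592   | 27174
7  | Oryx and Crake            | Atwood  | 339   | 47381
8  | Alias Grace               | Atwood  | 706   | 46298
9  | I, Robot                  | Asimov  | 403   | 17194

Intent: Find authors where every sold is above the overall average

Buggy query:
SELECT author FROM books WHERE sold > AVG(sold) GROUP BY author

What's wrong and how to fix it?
Bug: WHERE evaluates per row before aggregation, so AVG() is unavailable

Fix: Compute the overall average in a scalar subquery and compare each group's MIN against it in HAVING

Corrected query:
SELECT author FROM books GROUP BY author HAVING MIN(sold) > (SELECT AVG(sold) FROM books)

Result:
(no rows)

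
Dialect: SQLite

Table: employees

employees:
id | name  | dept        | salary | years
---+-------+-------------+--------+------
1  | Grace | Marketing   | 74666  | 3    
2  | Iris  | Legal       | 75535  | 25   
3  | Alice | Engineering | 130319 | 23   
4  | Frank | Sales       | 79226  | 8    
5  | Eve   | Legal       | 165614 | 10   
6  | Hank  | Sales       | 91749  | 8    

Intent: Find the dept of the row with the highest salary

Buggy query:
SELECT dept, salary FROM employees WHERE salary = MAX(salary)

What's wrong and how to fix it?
Bug: WHERE is evaluated per row; an aggregate over the whole table isn't defined there

Fix: Wrap MAX in a scalar subquery so WHERE compares against a single value

Corrected query:
SELECT dept, salary FROM employees WHERE salary = (SELECT MAX(salary) FROM employees)

Result:
dept  | salary
------+-------
Legal | 165614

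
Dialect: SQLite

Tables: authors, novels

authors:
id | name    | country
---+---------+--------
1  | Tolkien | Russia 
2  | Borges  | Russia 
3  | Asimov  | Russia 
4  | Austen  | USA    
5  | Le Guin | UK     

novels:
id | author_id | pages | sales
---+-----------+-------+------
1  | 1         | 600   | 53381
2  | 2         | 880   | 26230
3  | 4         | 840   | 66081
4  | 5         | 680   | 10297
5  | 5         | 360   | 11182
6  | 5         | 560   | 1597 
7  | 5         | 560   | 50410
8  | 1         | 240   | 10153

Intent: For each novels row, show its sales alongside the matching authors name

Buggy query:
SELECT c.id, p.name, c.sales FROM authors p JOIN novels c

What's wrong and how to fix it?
Bug: JOIN with no ON clause produces a cartesian product; every novels row pairs with every authors row

Fix: Specify the join condition linking the foreign key to the parent id

Corrected query:
SELECT c.id, p.name, c.sales FROM authors p JOIN novels c ON c.author_id = p.id

Result:
id | name    | sales
---+---------+------
1  | Tolkien | 53381
2  | Borges  | 26230
3  | Austen  | 66081
4  | Le Guin | 10297
5  | Le Guin | 11182
6  | Le Guin | 1597 
7  | Le Guin | 50410
8  | Tolkien | 10153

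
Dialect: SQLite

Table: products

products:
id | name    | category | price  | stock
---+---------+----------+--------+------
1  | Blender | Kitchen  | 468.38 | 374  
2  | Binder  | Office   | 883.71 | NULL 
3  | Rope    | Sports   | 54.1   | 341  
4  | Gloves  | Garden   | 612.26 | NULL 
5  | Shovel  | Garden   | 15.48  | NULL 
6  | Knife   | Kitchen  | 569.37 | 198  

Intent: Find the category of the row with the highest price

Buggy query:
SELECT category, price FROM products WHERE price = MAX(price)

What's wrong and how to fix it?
Bug: WHERE is evaluated per row; an aggregate over the whole table isn't defined there

Fix: Use a subquery: WHERE price = (SELECT MAX(price) FROM products)

Corrected query:
SELECT category, price FROM products WHERE price = (SELECT MAX(price) FROM products)

Result:
category | price 
---------+-------
Office   | 883.71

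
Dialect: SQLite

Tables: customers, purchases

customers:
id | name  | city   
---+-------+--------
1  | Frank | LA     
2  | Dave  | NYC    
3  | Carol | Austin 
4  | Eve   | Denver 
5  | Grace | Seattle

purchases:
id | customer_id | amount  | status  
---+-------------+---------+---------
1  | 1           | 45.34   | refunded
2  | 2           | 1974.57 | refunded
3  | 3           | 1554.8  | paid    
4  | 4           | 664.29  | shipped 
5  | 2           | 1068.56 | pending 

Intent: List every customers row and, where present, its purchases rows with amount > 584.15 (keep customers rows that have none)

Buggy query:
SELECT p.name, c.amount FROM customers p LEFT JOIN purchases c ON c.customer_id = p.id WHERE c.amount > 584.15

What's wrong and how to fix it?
Bug: Filtering c.amount in WHERE discards the NULL rows produced by LEFT JOIN, turning it into an inner join

Fix: Put 'c.amount > 584.15' in the JOIN's ON clause instead of WHERE

Corrected query:
SELECT p.name, c.amount FROM customers p LEFT JOIN purchases c ON c.customer_id = p.id AND c.amount > 584.15

Result:
name  | amount 
------+--------
Frank | NULL   
Dave  | 1068.56
Dave  | 1974.57
Carol | 1554.8 
Eve   | 664.29 
Grace | NULL   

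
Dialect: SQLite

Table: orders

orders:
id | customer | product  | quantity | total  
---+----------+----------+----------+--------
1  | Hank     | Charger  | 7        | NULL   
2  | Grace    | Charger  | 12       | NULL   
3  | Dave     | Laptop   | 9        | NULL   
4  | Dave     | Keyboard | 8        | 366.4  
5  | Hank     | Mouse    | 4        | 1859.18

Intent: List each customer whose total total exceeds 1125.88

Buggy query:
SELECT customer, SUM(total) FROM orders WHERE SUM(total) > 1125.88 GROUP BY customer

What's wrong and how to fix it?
Bug: WHERE runs before GROUP BY, so aggregates aren't available there

Fix: Use HAVING (which filters groups after aggregation) instead of WHERE

Corrected query:
SELECT customer, SUM(total) FROM orders GROUP BY customer HAVING SUM(total) > 1125.88

Result:
customer | SUM(total)
---------+-----------
Hank     | 1859.18   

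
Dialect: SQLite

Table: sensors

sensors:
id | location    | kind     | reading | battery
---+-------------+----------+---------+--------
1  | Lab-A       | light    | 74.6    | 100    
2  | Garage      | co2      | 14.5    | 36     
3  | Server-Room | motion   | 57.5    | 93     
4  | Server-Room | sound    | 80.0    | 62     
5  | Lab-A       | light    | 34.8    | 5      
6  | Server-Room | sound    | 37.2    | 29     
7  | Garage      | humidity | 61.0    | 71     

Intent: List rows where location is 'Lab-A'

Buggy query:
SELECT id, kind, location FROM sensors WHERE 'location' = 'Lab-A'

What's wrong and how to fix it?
Bug: Single quotes denote string literals in SQL; the column name is being compared as a constant string

Fix: Reference the column as location without single quotes

Corrected query:
SELECT id, kind, location FROM sensors WHERE location = 'Lab-A'

Result:
id | kind  | location
---+-------+---------
1  | light | Lab-A   
5  | light | Lab-A   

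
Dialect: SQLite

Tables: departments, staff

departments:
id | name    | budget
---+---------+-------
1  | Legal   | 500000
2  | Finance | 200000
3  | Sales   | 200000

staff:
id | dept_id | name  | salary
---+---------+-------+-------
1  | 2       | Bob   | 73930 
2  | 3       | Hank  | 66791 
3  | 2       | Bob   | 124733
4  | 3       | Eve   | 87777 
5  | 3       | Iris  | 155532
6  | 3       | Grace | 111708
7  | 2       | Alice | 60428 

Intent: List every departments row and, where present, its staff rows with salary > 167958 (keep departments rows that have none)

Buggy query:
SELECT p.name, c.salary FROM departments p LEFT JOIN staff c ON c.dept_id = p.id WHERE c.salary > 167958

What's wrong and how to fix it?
Bug: Filtering c.salary in WHERE discards the NULL rows produced by LEFT JOIN, turning it into an inner join

Fix: Move the right-table condition into the ON clause so unmatched parents are kept

Corrected query:
SELECT p.name, c.salary FROM departments p LEFT JOIN staff c ON c.dept_id = p.id AND c.salary > 167958

Result:
name    | salary
--------+-------
Legal   | NULL  
Finance | NULL  
Sales   | NULL  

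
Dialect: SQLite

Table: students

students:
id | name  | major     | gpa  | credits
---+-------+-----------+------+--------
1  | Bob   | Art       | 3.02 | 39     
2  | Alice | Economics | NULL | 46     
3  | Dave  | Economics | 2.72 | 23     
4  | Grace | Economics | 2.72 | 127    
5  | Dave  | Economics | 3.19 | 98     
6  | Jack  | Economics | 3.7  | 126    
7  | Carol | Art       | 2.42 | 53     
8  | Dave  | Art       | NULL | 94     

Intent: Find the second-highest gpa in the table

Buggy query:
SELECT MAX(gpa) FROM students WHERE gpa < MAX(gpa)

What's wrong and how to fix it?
Bug: The inner MAX is an aggregate inside WHERE, which is not allowed

Fix: Compute the overall MAX in a subquery, then take MAX of rows below it

Corrected query:
SELECT MAX(gpa) FROM students WHERE gpa < (SELECT MAX(gpa) FROM students)

Result:
MAX(gpa)
--------
3.19    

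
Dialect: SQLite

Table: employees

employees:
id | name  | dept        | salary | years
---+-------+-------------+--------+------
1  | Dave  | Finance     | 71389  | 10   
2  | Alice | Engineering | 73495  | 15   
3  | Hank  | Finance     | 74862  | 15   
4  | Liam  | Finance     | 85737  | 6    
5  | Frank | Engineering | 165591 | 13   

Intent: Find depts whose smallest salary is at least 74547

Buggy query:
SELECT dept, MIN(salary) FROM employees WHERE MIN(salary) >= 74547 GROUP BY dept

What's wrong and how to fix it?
Bug: MIN() in WHERE is a misuse of aggregate

Fix: Replace WHERE with HAVING after the GROUP BY

Corrected query:
SELECT dept, MIN(salary) FROM employees GROUP BY dept HAVING MIN(salary) >= 74547

Result:
(no rows)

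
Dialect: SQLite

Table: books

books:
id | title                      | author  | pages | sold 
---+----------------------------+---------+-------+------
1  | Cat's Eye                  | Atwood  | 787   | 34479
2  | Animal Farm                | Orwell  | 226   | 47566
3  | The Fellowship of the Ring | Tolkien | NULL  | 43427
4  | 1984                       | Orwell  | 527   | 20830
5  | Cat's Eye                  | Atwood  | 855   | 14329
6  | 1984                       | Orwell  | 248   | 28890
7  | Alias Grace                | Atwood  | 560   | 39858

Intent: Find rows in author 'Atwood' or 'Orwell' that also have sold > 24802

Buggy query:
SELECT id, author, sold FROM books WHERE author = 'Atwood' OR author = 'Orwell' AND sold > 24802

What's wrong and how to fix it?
Bug: AND binds tighter than OR, so this parses as author = 'Atwood' OR (author = 'Orwell' AND sold > 24802)

Fix: Group the OR with parentheses (or use IN), then AND the threshold

Corrected query:
SELECT id, author, sold FROM books WHERE (author = 'Atwood' OR author = 'Orwell') AND sold > 24802

Result:
id | author | sold 
---+--------+------
1  | Atwood | 34479
2  | Orwell | 47566
6  | Orwell | 28890
7  | Atwood | 39858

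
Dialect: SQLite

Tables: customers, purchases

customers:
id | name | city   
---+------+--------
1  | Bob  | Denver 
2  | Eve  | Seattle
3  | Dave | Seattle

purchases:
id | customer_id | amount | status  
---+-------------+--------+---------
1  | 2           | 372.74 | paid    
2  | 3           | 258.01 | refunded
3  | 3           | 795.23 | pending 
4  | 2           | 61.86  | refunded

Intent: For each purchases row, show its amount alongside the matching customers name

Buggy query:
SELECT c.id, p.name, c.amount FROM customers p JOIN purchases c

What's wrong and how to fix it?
Bug: JOIN with no ON clause produces a cartesian product; every purchases row pairs with every customers row

Fix: Add ON c.customer_id = p.id to the JOIN

Corrected query:
SELECT c.id, p.name, c.amount FROM customers p JOIN purchases c ON c.customer_id = p.id

Result:
id | name | amount
---+------+-------
1  | Eve  | 372.74
2  | Dave | 258.01
3  | Dave | 795.23
4  | Eve  | 61.86 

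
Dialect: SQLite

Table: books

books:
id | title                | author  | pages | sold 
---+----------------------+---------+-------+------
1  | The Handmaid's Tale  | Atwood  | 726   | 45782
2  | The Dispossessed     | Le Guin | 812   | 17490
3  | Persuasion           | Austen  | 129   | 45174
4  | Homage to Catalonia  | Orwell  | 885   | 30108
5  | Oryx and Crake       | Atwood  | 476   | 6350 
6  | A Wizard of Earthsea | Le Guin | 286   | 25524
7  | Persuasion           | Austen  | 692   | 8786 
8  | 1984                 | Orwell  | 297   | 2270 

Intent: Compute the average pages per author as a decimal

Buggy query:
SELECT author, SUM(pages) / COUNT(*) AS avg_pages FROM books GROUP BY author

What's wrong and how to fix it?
Bug: SUM(pages) and COUNT(*) are both integers; the division truncates the fractional part

Fix: Cast one side to REAL so the division keeps the fractional part

Corrected query:
SELECT author, SUM(pages) * 1.0 / COUNT(*) AS avg_pages FROM books GROUP BY author

Result:
author  | avg_pages
--------+----------
Atwood  | 601      
Austen  | 410.5    
Le Guin | 549      
Orwell  | 591      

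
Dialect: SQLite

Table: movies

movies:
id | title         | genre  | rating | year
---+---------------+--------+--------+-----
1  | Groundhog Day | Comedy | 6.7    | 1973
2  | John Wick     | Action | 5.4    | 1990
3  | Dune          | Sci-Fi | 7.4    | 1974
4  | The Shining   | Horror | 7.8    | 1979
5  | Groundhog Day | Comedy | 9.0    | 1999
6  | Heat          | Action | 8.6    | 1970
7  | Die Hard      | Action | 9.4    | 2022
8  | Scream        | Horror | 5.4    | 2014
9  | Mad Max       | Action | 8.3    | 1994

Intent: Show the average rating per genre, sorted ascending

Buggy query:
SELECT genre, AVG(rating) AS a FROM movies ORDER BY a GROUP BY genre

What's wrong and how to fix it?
Bug: ORDER BY appears before GROUP BY; SQL clause order requires GROUP BY first

Fix: Move ORDER BY to the end, after GROUP BY

Corrected query:
SELECT genre, AVG(rating) AS a FROM movies GROUP BY genre ORDER BY a

Result:
genre  | a    
-------+------
Horror | 6.6  
Sci-Fi | 7.4  
Comedy | 7.85 
Action | 7.925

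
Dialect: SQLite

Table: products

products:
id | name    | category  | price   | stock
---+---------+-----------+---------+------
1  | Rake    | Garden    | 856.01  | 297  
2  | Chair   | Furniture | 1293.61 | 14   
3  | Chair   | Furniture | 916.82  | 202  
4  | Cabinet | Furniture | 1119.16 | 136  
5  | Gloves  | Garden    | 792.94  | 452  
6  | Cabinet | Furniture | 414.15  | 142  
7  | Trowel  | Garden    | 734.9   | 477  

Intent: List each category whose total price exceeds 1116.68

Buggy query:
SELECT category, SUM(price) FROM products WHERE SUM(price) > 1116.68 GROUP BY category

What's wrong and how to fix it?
Bug: Aggregate functions cannot appear in a WHERE clause

Fix: Use HAVING (which filters groups after aggregation) instead of WHERE

Corrected query:
SELECT category, SUM(price) FROM products GROUP BY category HAVING SUM(price) > 1116.68

Result:
category  | SUM(price)
----------+-----------
Furniture | 3743.74   
Garden    | 2383.85   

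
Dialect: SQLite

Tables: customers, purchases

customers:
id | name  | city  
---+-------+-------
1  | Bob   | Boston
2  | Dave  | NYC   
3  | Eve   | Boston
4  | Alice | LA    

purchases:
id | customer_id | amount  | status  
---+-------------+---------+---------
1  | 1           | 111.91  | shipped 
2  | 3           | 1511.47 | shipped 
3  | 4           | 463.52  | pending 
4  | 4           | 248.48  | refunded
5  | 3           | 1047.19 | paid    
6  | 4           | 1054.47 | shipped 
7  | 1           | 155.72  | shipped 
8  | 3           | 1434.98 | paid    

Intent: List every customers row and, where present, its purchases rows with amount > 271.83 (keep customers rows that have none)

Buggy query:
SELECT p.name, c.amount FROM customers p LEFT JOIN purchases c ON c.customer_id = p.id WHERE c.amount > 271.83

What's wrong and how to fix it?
Bug: A WHERE condition on the right-hand table after LEFT JOIN drops unmatched parents

Fix: Move the right-table condition into the ON clause so unmatched parents are kept

Corrected query:
SELECT p.name, c.amount FROM customers p LEFT JOIN purchases c ON c.customer_id = p.id AND c.amount > 271.83

Result:
name  | amount 
------+--------
Bob   | NULL   
Dave  | NULL   
Eve   | 1047.19
Eve   | 1434.98
Eve   | 1511.47
Alice | 463.52 
Alice | 1054.47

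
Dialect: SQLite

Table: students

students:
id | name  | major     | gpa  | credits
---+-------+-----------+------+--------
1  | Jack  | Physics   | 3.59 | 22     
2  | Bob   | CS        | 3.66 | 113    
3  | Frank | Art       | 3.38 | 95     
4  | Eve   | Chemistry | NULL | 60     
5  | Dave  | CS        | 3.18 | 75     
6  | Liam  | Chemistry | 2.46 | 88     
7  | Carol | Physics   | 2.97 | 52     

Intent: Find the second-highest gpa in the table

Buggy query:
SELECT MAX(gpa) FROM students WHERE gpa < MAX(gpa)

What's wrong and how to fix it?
Bug: The inner MAX is an aggregate inside WHERE, which is not allowed

Fix: Compute the overall MAX in a subquery, then take MAX of rows below it

Corrected query:
SELECT MAX(gpa) FROM students WHERE gpa < (SELECT MAX(gpa) FROM students)

Result:
MAX(gpa)
--------
3.59    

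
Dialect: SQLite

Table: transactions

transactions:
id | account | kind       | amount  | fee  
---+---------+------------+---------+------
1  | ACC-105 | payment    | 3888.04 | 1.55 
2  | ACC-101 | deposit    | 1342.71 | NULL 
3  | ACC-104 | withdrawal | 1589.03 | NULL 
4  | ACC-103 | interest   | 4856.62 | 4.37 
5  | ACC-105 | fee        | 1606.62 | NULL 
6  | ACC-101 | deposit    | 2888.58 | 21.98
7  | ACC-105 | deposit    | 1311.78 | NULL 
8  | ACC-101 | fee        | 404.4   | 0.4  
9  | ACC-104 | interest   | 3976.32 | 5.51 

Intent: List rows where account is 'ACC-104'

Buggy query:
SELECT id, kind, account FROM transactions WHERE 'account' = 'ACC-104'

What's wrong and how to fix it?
Bug: Single quotes denote string literals in SQL; the column name is being compared as a constant string

Fix: Reference the column as account without single quotes

Corrected query:
SELECT id, kind, account FROM transactions WHERE account = 'ACC-104'

Result:
id | kind       | account
---+------------+--------
3  | withdrawal | ACC-104
9  | interest   | ACC-104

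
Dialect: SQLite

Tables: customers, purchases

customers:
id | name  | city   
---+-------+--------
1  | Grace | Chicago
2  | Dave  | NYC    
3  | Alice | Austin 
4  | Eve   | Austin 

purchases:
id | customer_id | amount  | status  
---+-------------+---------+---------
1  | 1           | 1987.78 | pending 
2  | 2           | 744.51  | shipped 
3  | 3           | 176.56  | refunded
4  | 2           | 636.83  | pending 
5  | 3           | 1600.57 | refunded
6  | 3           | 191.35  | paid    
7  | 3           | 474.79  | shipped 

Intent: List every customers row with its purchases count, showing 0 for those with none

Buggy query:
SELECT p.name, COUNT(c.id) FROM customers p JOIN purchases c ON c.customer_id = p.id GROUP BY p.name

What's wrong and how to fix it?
Bug: INNER JOIN drops customers rows that have no matching purchases rows

Fix: Use LEFT JOIN so parents without children still appear (COUNT(c.id) gives 0)

Corrected query:
SELECT p.name, COUNT(c.id) FROM customers p LEFT JOIN purchases c ON c.customer_id = p.id GROUP BY p.name

Result:
name  | COUNT(c.id)
------+------------
Alice | 4          
Dave  | 2          
Eve   | 0          
Grace | 1          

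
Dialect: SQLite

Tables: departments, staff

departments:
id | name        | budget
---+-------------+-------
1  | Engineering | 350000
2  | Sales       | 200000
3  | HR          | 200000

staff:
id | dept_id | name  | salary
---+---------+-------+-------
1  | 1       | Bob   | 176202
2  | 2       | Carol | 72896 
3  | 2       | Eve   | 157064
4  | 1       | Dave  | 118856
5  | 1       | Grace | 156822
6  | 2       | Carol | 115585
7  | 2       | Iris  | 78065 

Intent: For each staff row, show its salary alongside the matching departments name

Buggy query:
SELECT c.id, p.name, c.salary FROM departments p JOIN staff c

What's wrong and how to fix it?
Bug: JOIN with no ON clause produces a cartesian product; every staff row pairs with every departments row

Fix: Specify the join condition linking the foreign key to the parent id

Corrected query:
SELECT c.id, p.name, c.salary FROM departments p JOIN staff c ON c.dept_id = p.id

Result:
id | name        | salary
---+-------------+-------
1  | Engineering | 176202
2  | Sales       | 72896 
3  | Sales       | 157064
4  | Engineering | 118856
5  | Engineering | 156822
6  | Sales       | 115585
7  | Sales       | 78065 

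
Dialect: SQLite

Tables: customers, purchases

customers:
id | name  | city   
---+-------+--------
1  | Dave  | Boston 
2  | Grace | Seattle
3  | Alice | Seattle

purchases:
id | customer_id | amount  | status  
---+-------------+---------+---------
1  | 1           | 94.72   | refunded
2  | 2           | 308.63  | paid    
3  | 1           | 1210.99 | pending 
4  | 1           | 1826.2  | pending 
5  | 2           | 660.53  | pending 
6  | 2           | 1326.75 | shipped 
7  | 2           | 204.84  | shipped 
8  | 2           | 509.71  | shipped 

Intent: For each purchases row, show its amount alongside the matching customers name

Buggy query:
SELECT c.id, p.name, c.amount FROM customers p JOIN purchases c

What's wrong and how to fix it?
Bug: Missing join condition: each purchases row is matched to all customers rows instead of just its own

Fix: Specify the join condition linking the foreign key to the parent id

Corrected query:
SELECT c.id, p.name, c.amount FROM customers p JOIN purchases c ON c.customer_id = p.id

Result:
id | name  | amount 
---+-------+--------
1  | Dave  | 94.72  
2  | Grace | 308.63 
3  | Dave  | 1210.99
4  | Dave  | 1826.2 
5  | Grace | 660.53 
6  | Grace | 1326.75
7  | Grace | 204.84 
8  | Grace | 509.71 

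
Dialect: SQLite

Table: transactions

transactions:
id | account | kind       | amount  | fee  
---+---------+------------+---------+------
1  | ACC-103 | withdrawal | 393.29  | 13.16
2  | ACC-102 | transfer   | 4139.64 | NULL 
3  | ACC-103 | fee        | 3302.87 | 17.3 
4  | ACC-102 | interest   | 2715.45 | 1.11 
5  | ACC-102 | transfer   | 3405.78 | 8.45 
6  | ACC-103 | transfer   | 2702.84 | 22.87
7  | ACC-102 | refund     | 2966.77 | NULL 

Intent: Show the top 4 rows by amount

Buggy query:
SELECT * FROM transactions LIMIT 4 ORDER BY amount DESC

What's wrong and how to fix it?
Bug: LIMIT must come after ORDER BY

Fix: Swap the clauses: ORDER BY first, then LIMIT

Corrected query:
SELECT * FROM transactions ORDER BY amount DESC LIMIT 4

Result:
id | account | kind     | amount  | fee 
---+---------+----------+---------+-----
2  | ACC-102 | transfer | 4139.64 | NULL
5  | ACC-102 | transfer | 3405.78 | 8.45
3  | ACC-103 | fee      | 3302.87 | 17.3
7  | ACC-102 | refund   | 2966.77 | NULL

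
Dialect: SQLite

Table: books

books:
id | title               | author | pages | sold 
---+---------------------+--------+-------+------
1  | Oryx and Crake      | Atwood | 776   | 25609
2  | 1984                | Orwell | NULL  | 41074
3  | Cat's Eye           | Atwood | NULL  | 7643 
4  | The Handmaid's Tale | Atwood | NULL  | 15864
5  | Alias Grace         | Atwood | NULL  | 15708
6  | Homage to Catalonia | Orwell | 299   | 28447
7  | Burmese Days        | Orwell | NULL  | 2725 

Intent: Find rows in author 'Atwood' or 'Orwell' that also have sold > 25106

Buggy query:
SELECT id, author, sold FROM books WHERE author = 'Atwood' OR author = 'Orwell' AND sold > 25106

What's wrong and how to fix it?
Bug: Without parentheses, AND is evaluated before OR, so the sold filter only applies to the 'Orwell' branch

Fix: Group the OR with parentheses (or use IN), then AND the threshold

Corrected query:
SELECT id, author, sold FROM books WHERE (author = 'Atwood' OR author = 'Orwell') AND sold > 25106

Result:
id | author | sold 
---+--------+------
1  | Atwood | 25609
2  | Orwell | 41074
6  | Orwell | 28447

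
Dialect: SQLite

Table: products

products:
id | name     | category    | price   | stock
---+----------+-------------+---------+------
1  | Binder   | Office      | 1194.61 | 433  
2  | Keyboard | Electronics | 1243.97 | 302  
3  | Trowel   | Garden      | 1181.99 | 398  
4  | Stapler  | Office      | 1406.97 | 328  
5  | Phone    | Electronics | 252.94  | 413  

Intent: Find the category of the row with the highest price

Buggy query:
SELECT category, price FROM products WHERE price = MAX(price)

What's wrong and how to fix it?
Bug: WHERE is evaluated per row; an aggregate over the whole table isn't defined there

Fix: Use a subquery: WHERE price = (SELECT MAX(price) FROM products)

Corrected query:
SELECT category, price FROM products WHERE price = (SELECT MAX(price) FROM products)

Result:
category | price  
---------+--------
Office   | 1406.97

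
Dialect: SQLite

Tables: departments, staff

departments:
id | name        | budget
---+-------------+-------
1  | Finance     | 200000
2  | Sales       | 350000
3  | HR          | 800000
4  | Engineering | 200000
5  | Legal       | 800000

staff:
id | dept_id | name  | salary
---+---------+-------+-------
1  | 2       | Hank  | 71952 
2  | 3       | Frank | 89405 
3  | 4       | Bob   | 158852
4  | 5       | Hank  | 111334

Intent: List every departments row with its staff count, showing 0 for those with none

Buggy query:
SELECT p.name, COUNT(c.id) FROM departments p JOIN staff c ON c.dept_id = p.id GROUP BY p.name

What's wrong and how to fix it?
Bug: INNER JOIN drops departments rows that have no matching staff rows

Fix: Use LEFT JOIN so parents without children still appear (COUNT(c.id) gives 0)

Corrected query:
SELECT p.name, COUNT(c.id) FROM departments p LEFT JOIN staff c ON c.dept_id = p.id GROUP BY p.name

Result:
name        | COUNT(c.id)
------------+------------
Engineering | 1          
Finance     | 0          
HR          | 1          
Legal       | 1          
Sales       | 1          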